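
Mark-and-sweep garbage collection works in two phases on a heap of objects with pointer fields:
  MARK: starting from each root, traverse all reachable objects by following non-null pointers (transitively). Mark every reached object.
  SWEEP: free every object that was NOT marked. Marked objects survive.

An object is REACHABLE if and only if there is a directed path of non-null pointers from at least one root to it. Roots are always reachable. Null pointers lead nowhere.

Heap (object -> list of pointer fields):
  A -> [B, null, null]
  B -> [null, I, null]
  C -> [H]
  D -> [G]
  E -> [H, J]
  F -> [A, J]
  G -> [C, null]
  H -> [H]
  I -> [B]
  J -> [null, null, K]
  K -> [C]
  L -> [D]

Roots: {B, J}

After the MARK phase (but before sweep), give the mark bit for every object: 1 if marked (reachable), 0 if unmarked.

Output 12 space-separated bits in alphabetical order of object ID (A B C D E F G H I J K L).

Answer: 0 1 1 0 0 0 0 1 1 1 1 0

Derivation:
Roots: B J
Mark B: refs=null I null, marked=B
Mark J: refs=null null K, marked=B J
Mark I: refs=B, marked=B I J
Mark K: refs=C, marked=B I J K
Mark C: refs=H, marked=B C I J K
Mark H: refs=H, marked=B C H I J K
Unmarked (collected): A D E F G L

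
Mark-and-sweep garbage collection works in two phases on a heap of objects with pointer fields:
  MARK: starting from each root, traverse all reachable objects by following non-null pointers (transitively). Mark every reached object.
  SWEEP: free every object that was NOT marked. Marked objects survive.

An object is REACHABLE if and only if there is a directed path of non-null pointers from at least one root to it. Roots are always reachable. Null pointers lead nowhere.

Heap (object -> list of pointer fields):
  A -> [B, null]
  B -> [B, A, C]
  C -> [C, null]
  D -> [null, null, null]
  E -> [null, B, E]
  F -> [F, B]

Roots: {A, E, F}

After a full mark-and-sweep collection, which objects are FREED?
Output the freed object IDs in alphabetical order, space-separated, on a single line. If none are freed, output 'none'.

Roots: A E F
Mark A: refs=B null, marked=A
Mark E: refs=null B E, marked=A E
Mark F: refs=F B, marked=A E F
Mark B: refs=B A C, marked=A B E F
Mark C: refs=C null, marked=A B C E F
Unmarked (collected): D

Answer: D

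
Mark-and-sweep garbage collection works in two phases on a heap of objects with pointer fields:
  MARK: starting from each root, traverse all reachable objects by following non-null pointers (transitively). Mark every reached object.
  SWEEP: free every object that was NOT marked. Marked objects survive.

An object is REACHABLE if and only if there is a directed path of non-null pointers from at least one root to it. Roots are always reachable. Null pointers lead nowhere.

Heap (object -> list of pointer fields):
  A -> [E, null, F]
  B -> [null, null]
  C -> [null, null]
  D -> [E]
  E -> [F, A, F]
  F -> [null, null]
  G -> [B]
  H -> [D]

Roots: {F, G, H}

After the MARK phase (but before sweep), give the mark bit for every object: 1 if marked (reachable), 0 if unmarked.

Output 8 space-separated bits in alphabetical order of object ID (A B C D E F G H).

Answer: 1 1 0 1 1 1 1 1

Derivation:
Roots: F G H
Mark F: refs=null null, marked=F
Mark G: refs=B, marked=F G
Mark H: refs=D, marked=F G H
Mark B: refs=null null, marked=B F G H
Mark D: refs=E, marked=B D F G H
Mark E: refs=F A F, marked=B D E F G H
Mark A: refs=E null F, marked=A B D E F G H
Unmarked (collected): C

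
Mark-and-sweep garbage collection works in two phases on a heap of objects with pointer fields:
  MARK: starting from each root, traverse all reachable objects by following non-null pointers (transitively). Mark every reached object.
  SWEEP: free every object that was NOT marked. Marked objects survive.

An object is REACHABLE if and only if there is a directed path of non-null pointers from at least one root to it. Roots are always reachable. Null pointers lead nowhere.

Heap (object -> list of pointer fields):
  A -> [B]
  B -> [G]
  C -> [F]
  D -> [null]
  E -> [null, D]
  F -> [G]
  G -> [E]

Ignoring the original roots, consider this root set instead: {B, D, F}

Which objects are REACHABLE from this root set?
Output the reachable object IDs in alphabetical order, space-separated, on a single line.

Answer: B D E F G

Derivation:
Roots: B D F
Mark B: refs=G, marked=B
Mark D: refs=null, marked=B D
Mark F: refs=G, marked=B D F
Mark G: refs=E, marked=B D F G
Mark E: refs=null D, marked=B D E F G
Unmarked (collected): A C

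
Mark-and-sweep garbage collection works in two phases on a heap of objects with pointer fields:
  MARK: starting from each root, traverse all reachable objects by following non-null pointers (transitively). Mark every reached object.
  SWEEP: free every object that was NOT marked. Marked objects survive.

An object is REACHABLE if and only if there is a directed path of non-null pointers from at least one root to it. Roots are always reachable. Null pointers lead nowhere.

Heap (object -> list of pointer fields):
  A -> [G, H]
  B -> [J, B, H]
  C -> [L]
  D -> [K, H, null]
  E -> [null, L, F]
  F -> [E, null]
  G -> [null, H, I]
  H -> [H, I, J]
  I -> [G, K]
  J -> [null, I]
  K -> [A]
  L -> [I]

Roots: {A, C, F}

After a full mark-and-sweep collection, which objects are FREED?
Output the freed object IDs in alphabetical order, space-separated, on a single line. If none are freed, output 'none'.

Roots: A C F
Mark A: refs=G H, marked=A
Mark C: refs=L, marked=A C
Mark F: refs=E null, marked=A C F
Mark G: refs=null H I, marked=A C F G
Mark H: refs=H I J, marked=A C F G H
Mark L: refs=I, marked=A C F G H L
Mark E: refs=null L F, marked=A C E F G H L
Mark I: refs=G K, marked=A C E F G H I L
Mark J: refs=null I, marked=A C E F G H I J L
Mark K: refs=A, marked=A C E F G H I J K L
Unmarked (collected): B D

Answer: B D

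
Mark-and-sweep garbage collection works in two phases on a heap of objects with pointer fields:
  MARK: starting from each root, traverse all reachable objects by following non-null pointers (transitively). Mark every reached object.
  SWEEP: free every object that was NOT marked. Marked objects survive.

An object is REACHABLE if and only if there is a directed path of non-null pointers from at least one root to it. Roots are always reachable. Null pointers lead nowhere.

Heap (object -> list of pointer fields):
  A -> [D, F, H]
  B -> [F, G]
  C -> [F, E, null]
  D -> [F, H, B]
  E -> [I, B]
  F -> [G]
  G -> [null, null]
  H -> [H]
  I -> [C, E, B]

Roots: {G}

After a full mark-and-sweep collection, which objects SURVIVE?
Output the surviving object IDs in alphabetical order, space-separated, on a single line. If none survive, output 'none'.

Answer: G

Derivation:
Roots: G
Mark G: refs=null null, marked=G
Unmarked (collected): A B C D E F H I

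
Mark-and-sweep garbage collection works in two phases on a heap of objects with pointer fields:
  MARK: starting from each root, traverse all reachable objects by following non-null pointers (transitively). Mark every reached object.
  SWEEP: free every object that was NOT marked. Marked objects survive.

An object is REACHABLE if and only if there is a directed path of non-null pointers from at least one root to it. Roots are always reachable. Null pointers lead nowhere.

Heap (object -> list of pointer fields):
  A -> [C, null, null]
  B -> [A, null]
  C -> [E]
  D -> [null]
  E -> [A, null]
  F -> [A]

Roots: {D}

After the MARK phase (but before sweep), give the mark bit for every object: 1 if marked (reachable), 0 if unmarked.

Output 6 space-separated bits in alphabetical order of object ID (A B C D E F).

Roots: D
Mark D: refs=null, marked=D
Unmarked (collected): A B C E F

Answer: 0 0 0 1 0 0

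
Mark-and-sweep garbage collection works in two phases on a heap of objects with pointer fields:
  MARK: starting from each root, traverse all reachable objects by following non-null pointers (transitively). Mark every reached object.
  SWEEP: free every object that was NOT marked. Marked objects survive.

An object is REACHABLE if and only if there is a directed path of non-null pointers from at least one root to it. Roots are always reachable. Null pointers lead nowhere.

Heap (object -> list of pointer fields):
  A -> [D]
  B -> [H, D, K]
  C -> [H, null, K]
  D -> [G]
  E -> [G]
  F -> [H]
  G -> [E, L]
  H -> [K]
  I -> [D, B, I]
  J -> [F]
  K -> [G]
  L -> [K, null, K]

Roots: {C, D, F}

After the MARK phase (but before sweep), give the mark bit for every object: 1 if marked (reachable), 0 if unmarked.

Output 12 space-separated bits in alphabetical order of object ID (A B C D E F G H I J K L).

Roots: C D F
Mark C: refs=H null K, marked=C
Mark D: refs=G, marked=C D
Mark F: refs=H, marked=C D F
Mark H: refs=K, marked=C D F H
Mark K: refs=G, marked=C D F H K
Mark G: refs=E L, marked=C D F G H K
Mark E: refs=G, marked=C D E F G H K
Mark L: refs=K null K, marked=C D E F G H K L
Unmarked (collected): A B I J

Answer: 0 0 1 1 1 1 1 1 0 0 1 1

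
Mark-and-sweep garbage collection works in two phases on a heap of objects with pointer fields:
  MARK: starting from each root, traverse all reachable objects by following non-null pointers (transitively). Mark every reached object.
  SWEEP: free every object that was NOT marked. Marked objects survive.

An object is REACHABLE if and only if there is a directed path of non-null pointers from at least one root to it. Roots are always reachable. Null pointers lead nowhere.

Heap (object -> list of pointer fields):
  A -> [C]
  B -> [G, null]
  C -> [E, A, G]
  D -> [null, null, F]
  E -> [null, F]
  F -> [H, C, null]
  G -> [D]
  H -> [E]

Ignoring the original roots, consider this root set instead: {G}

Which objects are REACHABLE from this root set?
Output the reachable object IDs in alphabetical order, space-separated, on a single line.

Answer: A C D E F G H

Derivation:
Roots: G
Mark G: refs=D, marked=G
Mark D: refs=null null F, marked=D G
Mark F: refs=H C null, marked=D F G
Mark H: refs=E, marked=D F G H
Mark C: refs=E A G, marked=C D F G H
Mark E: refs=null F, marked=C D E F G H
Mark A: refs=C, marked=A C D E F G H
Unmarked (collected): B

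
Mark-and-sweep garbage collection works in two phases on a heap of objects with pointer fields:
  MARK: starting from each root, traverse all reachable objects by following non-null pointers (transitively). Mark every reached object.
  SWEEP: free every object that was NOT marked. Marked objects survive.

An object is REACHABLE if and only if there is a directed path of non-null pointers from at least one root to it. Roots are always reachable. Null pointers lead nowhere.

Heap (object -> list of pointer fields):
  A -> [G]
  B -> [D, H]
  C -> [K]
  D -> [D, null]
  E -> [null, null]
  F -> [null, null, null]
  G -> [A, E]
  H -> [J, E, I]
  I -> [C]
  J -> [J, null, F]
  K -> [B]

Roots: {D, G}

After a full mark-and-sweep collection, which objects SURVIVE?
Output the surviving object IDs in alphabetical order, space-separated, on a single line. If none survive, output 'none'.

Roots: D G
Mark D: refs=D null, marked=D
Mark G: refs=A E, marked=D G
Mark A: refs=G, marked=A D G
Mark E: refs=null null, marked=A D E G
Unmarked (collected): B C F H I J K

Answer: A D E G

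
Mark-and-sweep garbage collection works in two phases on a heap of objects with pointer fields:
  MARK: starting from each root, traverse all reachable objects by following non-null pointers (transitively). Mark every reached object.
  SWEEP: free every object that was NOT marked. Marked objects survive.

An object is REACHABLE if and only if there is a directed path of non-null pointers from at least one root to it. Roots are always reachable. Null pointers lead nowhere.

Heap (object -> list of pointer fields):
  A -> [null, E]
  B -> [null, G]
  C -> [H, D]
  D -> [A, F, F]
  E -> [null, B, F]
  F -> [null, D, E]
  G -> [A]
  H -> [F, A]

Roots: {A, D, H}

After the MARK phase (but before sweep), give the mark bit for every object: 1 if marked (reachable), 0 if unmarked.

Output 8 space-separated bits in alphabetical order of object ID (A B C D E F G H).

Roots: A D H
Mark A: refs=null E, marked=A
Mark D: refs=A F F, marked=A D
Mark H: refs=F A, marked=A D H
Mark E: refs=null B F, marked=A D E H
Mark F: refs=null D E, marked=A D E F H
Mark B: refs=null G, marked=A B D E F H
Mark G: refs=A, marked=A B D E F G H
Unmarked (collected): C

Answer: 1 1 0 1 1 1 1 1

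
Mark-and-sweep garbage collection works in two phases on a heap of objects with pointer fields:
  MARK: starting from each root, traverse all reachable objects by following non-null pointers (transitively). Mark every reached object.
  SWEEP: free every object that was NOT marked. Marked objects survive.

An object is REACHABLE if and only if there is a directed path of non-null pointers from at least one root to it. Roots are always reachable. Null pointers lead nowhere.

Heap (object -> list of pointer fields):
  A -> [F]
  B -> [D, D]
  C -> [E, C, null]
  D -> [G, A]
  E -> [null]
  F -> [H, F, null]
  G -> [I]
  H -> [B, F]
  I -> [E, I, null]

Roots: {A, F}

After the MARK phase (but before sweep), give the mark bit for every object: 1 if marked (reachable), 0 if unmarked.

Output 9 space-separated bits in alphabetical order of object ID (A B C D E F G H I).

Roots: A F
Mark A: refs=F, marked=A
Mark F: refs=H F null, marked=A F
Mark H: refs=B F, marked=A F H
Mark B: refs=D D, marked=A B F H
Mark D: refs=G A, marked=A B D F H
Mark G: refs=I, marked=A B D F G H
Mark I: refs=E I null, marked=A B D F G H I
Mark E: refs=null, marked=A B D E F G H I
Unmarked (collected): C

Answer: 1 1 0 1 1 1 1 1 1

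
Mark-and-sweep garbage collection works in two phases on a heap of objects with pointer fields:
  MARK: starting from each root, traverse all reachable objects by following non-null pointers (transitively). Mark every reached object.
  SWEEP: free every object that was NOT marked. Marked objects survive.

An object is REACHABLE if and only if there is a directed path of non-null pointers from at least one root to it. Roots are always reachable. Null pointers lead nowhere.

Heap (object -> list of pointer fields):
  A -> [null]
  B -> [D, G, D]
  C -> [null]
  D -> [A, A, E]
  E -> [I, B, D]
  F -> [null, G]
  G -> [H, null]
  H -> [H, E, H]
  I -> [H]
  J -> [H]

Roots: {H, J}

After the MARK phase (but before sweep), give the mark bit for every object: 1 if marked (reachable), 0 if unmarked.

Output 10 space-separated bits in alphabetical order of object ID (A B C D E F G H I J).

Roots: H J
Mark H: refs=H E H, marked=H
Mark J: refs=H, marked=H J
Mark E: refs=I B D, marked=E H J
Mark I: refs=H, marked=E H I J
Mark B: refs=D G D, marked=B E H I J
Mark D: refs=A A E, marked=B D E H I J
Mark G: refs=H null, marked=B D E G H I J
Mark A: refs=null, marked=A B D E G H I J
Unmarked (collected): C F

Answer: 1 1 0 1 1 0 1 1 1 1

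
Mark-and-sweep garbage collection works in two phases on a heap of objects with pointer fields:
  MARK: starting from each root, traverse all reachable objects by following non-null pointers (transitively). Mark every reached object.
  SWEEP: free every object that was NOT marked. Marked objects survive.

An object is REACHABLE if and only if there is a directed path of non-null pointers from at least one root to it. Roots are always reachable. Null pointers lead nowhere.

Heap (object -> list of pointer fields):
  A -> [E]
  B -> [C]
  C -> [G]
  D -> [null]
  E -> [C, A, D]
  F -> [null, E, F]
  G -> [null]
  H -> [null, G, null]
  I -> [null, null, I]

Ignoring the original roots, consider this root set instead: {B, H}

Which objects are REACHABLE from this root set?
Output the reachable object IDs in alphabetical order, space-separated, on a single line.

Answer: B C G H

Derivation:
Roots: B H
Mark B: refs=C, marked=B
Mark H: refs=null G null, marked=B H
Mark C: refs=G, marked=B C H
Mark G: refs=null, marked=B C G H
Unmarked (collected): A D E F I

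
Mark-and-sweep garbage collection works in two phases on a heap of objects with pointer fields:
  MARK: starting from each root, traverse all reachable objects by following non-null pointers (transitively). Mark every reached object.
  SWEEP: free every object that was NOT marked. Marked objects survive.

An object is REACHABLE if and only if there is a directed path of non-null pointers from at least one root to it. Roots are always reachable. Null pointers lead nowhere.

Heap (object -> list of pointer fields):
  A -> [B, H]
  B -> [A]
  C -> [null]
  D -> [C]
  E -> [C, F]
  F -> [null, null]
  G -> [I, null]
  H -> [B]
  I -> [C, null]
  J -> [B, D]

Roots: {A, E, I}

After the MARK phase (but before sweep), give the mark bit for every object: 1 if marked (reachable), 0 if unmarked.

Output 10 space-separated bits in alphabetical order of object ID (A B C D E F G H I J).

Answer: 1 1 1 0 1 1 0 1 1 0

Derivation:
Roots: A E I
Mark A: refs=B H, marked=A
Mark E: refs=C F, marked=A E
Mark I: refs=C null, marked=A E I
Mark B: refs=A, marked=A B E I
Mark H: refs=B, marked=A B E H I
Mark C: refs=null, marked=A B C E H I
Mark F: refs=null null, marked=A B C E F H I
Unmarked (collected): D G J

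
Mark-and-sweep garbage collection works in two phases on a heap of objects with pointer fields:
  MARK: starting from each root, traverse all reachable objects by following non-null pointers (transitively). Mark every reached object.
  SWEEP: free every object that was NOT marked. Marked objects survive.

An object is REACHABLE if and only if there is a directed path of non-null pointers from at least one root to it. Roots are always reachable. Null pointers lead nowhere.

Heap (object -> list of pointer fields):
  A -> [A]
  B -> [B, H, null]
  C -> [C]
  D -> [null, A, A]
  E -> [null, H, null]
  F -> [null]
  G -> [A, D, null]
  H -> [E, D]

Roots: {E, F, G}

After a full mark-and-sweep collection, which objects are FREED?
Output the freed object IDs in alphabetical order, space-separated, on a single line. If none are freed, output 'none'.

Answer: B C

Derivation:
Roots: E F G
Mark E: refs=null H null, marked=E
Mark F: refs=null, marked=E F
Mark G: refs=A D null, marked=E F G
Mark H: refs=E D, marked=E F G H
Mark A: refs=A, marked=A E F G H
Mark D: refs=null A A, marked=A D E F G H
Unmarked (collected): B C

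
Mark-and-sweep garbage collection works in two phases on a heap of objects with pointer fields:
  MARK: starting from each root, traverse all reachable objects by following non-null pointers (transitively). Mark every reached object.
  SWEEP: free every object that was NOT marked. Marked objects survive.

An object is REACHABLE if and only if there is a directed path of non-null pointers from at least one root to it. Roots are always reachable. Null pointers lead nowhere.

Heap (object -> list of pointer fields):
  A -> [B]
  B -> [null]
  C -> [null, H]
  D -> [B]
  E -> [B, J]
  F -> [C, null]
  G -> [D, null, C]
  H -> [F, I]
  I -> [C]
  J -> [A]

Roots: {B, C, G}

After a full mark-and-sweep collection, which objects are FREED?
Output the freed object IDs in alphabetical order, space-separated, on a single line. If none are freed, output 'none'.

Roots: B C G
Mark B: refs=null, marked=B
Mark C: refs=null H, marked=B C
Mark G: refs=D null C, marked=B C G
Mark H: refs=F I, marked=B C G H
Mark D: refs=B, marked=B C D G H
Mark F: refs=C null, marked=B C D F G H
Mark I: refs=C, marked=B C D F G H I
Unmarked (collected): A E J

Answer: A E J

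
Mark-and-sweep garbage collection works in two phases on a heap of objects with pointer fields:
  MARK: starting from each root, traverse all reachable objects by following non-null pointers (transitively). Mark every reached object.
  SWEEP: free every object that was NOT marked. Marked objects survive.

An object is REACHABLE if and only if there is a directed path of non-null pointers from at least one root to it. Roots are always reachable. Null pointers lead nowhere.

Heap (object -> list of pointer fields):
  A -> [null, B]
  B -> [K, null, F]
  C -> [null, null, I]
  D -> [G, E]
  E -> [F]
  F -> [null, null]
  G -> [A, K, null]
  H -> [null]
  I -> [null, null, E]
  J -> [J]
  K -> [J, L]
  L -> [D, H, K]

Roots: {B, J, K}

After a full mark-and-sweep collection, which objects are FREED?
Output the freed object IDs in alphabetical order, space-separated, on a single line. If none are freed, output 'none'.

Answer: C I

Derivation:
Roots: B J K
Mark B: refs=K null F, marked=B
Mark J: refs=J, marked=B J
Mark K: refs=J L, marked=B J K
Mark F: refs=null null, marked=B F J K
Mark L: refs=D H K, marked=B F J K L
Mark D: refs=G E, marked=B D F J K L
Mark H: refs=null, marked=B D F H J K L
Mark G: refs=A K null, marked=B D F G H J K L
Mark E: refs=F, marked=B D E F G H J K L
Mark A: refs=null B, marked=A B D E F G H J K L
Unmarked (collected): C I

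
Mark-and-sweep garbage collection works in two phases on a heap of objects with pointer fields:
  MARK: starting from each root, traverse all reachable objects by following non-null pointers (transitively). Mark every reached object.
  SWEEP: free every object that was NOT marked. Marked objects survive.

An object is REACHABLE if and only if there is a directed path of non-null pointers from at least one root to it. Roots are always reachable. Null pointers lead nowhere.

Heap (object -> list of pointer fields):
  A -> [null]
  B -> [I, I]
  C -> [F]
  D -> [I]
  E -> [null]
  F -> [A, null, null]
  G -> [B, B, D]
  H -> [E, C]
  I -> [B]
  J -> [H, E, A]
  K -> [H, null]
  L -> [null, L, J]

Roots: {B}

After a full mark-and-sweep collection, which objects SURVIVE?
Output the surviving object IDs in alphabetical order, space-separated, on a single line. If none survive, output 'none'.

Roots: B
Mark B: refs=I I, marked=B
Mark I: refs=B, marked=B I
Unmarked (collected): A C D E F G H J K L

Answer: B I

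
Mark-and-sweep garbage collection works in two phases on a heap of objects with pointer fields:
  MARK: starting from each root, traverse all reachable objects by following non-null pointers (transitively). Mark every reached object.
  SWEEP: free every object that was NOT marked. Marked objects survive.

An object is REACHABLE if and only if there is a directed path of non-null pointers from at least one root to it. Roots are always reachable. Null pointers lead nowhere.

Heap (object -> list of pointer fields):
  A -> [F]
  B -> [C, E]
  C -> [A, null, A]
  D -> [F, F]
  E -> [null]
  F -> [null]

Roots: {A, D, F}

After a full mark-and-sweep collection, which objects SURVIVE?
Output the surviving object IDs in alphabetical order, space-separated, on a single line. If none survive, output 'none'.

Answer: A D F

Derivation:
Roots: A D F
Mark A: refs=F, marked=A
Mark D: refs=F F, marked=A D
Mark F: refs=null, marked=A D F
Unmarked (collected): B C E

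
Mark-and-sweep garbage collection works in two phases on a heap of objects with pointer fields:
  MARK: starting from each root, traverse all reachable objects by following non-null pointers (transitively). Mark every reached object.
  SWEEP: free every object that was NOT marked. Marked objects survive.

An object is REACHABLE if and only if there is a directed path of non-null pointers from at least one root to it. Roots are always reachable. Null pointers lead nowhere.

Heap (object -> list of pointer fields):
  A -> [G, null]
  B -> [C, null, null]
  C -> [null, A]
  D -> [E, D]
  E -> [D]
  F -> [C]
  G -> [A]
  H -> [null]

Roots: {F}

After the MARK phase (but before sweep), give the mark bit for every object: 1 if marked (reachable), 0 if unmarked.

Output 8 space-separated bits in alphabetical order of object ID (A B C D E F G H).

Roots: F
Mark F: refs=C, marked=F
Mark C: refs=null A, marked=C F
Mark A: refs=G null, marked=A C F
Mark G: refs=A, marked=A C F G
Unmarked (collected): B D E H

Answer: 1 0 1 0 0 1 1 0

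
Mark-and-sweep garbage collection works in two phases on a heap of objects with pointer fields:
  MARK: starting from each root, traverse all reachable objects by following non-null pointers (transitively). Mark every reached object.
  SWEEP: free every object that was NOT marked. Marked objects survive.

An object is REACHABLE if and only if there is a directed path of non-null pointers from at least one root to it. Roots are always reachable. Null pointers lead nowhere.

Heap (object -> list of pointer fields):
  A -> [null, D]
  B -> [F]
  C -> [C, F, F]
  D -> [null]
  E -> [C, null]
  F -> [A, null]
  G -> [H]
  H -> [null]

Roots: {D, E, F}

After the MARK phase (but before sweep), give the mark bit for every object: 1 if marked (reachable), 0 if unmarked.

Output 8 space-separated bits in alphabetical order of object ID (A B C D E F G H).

Roots: D E F
Mark D: refs=null, marked=D
Mark E: refs=C null, marked=D E
Mark F: refs=A null, marked=D E F
Mark C: refs=C F F, marked=C D E F
Mark A: refs=null D, marked=A C D E F
Unmarked (collected): B G H

Answer: 1 0 1 1 1 1 0 0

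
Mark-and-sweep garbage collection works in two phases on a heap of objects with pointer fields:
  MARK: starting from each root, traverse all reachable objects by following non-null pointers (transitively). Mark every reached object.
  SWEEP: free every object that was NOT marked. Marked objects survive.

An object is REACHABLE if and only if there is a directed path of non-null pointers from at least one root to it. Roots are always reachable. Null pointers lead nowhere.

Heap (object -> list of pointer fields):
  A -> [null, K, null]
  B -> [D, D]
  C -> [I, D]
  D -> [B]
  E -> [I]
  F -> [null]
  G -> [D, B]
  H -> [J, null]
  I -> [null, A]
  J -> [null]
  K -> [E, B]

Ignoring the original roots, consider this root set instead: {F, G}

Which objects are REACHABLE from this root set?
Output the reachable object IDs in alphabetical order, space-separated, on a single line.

Roots: F G
Mark F: refs=null, marked=F
Mark G: refs=D B, marked=F G
Mark D: refs=B, marked=D F G
Mark B: refs=D D, marked=B D F G
Unmarked (collected): A C E H I J K

Answer: B D F G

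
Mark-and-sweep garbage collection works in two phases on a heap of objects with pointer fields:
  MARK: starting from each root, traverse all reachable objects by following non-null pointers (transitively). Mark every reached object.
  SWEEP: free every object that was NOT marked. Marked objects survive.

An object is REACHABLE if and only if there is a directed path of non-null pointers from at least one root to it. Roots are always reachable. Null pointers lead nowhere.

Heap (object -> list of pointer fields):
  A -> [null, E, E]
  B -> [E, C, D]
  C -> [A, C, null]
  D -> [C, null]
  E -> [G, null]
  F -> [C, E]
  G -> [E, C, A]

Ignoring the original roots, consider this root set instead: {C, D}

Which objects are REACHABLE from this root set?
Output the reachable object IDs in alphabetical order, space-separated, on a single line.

Answer: A C D E G

Derivation:
Roots: C D
Mark C: refs=A C null, marked=C
Mark D: refs=C null, marked=C D
Mark A: refs=null E E, marked=A C D
Mark E: refs=G null, marked=A C D E
Mark G: refs=E C A, marked=A C D E G
Unmarked (collected): B F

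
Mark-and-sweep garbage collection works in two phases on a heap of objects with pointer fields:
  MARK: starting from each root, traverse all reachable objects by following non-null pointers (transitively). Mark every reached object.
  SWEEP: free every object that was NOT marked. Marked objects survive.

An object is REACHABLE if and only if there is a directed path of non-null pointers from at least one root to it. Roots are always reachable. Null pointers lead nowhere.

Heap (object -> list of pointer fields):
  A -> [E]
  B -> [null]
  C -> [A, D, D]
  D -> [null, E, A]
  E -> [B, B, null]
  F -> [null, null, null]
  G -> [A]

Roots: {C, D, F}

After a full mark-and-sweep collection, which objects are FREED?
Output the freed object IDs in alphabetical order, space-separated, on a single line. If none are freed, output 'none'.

Roots: C D F
Mark C: refs=A D D, marked=C
Mark D: refs=null E A, marked=C D
Mark F: refs=null null null, marked=C D F
Mark A: refs=E, marked=A C D F
Mark E: refs=B B null, marked=A C D E F
Mark B: refs=null, marked=A B C D E F
Unmarked (collected): G

Answer: G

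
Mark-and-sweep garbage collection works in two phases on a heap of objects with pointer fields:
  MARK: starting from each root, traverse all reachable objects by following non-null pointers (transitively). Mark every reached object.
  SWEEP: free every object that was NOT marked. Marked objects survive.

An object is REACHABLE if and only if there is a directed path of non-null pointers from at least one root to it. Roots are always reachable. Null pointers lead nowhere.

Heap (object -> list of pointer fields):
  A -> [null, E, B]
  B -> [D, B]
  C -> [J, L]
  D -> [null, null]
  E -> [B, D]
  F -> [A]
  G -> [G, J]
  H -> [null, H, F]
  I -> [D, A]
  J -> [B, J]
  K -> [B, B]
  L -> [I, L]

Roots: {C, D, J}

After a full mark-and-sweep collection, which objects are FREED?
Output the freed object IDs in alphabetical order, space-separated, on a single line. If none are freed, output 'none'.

Roots: C D J
Mark C: refs=J L, marked=C
Mark D: refs=null null, marked=C D
Mark J: refs=B J, marked=C D J
Mark L: refs=I L, marked=C D J L
Mark B: refs=D B, marked=B C D J L
Mark I: refs=D A, marked=B C D I J L
Mark A: refs=null E B, marked=A B C D I J L
Mark E: refs=B D, marked=A B C D E I J L
Unmarked (collected): F G H K

Answer: F G H K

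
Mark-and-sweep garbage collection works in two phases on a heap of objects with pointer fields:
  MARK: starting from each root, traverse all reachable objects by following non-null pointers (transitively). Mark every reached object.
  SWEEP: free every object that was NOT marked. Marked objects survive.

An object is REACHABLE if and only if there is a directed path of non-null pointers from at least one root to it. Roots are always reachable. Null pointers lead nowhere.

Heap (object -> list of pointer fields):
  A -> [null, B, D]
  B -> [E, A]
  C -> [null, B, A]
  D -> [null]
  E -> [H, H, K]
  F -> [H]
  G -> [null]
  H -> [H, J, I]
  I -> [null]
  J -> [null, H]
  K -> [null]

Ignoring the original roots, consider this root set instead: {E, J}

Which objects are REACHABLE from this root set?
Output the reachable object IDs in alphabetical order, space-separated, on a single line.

Roots: E J
Mark E: refs=H H K, marked=E
Mark J: refs=null H, marked=E J
Mark H: refs=H J I, marked=E H J
Mark K: refs=null, marked=E H J K
Mark I: refs=null, marked=E H I J K
Unmarked (collected): A B C D F G

Answer: E H I J K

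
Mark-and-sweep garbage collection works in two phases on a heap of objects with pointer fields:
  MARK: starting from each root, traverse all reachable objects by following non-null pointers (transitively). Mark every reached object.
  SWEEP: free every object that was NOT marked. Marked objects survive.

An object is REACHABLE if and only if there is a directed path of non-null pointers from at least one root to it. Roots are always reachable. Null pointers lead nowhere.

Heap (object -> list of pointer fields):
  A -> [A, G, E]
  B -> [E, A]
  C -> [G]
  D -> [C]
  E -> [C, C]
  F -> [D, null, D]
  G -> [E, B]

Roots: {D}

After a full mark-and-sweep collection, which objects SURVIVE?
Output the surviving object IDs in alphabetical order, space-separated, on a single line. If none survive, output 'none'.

Answer: A B C D E G

Derivation:
Roots: D
Mark D: refs=C, marked=D
Mark C: refs=G, marked=C D
Mark G: refs=E B, marked=C D G
Mark E: refs=C C, marked=C D E G
Mark B: refs=E A, marked=B C D E G
Mark A: refs=A G E, marked=A B C D E G
Unmarked (collected): F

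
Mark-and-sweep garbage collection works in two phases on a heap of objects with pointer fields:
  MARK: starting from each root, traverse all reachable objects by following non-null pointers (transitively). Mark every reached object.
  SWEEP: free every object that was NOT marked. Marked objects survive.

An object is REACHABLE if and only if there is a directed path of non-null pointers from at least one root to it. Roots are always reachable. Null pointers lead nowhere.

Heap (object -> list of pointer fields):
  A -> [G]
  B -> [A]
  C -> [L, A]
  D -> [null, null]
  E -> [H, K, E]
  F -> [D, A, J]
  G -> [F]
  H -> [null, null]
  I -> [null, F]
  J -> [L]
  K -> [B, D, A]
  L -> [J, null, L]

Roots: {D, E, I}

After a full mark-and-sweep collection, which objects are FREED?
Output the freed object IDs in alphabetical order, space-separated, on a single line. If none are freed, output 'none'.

Roots: D E I
Mark D: refs=null null, marked=D
Mark E: refs=H K E, marked=D E
Mark I: refs=null F, marked=D E I
Mark H: refs=null null, marked=D E H I
Mark K: refs=B D A, marked=D E H I K
Mark F: refs=D A J, marked=D E F H I K
Mark B: refs=A, marked=B D E F H I K
Mark A: refs=G, marked=A B D E F H I K
Mark J: refs=L, marked=A B D E F H I J K
Mark G: refs=F, marked=A B D E F G H I J K
Mark L: refs=J null L, marked=A B D E F G H I J K L
Unmarked (collected): C

Answer: C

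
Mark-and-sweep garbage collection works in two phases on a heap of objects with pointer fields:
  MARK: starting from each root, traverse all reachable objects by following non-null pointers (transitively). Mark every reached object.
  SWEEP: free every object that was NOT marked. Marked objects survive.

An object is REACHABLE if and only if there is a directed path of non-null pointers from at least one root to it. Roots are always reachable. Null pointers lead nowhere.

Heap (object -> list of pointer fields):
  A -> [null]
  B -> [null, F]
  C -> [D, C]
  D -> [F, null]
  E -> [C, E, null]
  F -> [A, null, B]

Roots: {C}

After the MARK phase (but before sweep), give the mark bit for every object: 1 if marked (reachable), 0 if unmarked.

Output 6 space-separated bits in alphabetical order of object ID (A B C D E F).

Answer: 1 1 1 1 0 1

Derivation:
Roots: C
Mark C: refs=D C, marked=C
Mark D: refs=F null, marked=C D
Mark F: refs=A null B, marked=C D F
Mark A: refs=null, marked=A C D F
Mark B: refs=null F, marked=A B C D F
Unmarked (collected): E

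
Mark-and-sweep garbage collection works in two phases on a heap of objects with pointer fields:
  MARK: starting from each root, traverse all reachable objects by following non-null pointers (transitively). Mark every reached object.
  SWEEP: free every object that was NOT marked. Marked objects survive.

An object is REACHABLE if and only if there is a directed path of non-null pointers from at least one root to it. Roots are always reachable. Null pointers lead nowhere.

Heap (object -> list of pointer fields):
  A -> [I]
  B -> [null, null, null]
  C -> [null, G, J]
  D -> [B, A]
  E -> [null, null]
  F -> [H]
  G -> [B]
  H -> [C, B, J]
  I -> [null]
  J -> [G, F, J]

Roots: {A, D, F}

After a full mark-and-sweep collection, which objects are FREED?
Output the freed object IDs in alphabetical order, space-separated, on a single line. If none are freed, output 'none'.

Answer: E

Derivation:
Roots: A D F
Mark A: refs=I, marked=A
Mark D: refs=B A, marked=A D
Mark F: refs=H, marked=A D F
Mark I: refs=null, marked=A D F I
Mark B: refs=null null null, marked=A B D F I
Mark H: refs=C B J, marked=A B D F H I
Mark C: refs=null G J, marked=A B C D F H I
Mark J: refs=G F J, marked=A B C D F H I J
Mark G: refs=B, marked=A B C D F G H I J
Unmarked (collected): E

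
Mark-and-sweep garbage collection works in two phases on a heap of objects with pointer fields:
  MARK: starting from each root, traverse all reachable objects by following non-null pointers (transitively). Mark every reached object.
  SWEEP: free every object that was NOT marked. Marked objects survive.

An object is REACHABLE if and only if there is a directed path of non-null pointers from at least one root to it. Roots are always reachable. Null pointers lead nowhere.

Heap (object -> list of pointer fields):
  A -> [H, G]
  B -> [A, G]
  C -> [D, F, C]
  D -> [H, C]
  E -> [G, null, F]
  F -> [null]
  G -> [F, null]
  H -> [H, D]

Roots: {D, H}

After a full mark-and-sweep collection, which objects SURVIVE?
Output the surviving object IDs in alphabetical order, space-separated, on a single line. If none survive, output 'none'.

Answer: C D F H

Derivation:
Roots: D H
Mark D: refs=H C, marked=D
Mark H: refs=H D, marked=D H
Mark C: refs=D F C, marked=C D H
Mark F: refs=null, marked=C D F H
Unmarked (collected): A B E G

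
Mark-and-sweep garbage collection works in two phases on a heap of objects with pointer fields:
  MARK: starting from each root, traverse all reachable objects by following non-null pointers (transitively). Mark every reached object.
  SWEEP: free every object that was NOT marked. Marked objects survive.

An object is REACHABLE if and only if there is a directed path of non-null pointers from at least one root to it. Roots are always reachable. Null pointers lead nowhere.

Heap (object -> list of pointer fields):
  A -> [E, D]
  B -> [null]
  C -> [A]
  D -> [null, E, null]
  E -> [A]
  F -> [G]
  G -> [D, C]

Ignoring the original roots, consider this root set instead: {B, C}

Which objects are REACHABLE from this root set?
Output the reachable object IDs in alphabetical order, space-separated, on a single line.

Roots: B C
Mark B: refs=null, marked=B
Mark C: refs=A, marked=B C
Mark A: refs=E D, marked=A B C
Mark E: refs=A, marked=A B C E
Mark D: refs=null E null, marked=A B C D E
Unmarked (collected): F G

Answer: A B C D E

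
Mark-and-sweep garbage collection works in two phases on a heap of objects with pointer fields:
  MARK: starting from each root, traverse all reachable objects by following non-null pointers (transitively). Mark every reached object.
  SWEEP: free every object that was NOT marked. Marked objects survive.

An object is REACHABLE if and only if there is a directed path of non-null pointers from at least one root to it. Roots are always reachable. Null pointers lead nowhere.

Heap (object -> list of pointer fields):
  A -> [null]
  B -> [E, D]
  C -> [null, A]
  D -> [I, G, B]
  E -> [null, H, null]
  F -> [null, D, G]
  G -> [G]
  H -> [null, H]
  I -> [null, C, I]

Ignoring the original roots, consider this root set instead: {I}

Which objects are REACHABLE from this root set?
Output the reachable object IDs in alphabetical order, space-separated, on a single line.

Roots: I
Mark I: refs=null C I, marked=I
Mark C: refs=null A, marked=C I
Mark A: refs=null, marked=A C I
Unmarked (collected): B D E F G H

Answer: A C I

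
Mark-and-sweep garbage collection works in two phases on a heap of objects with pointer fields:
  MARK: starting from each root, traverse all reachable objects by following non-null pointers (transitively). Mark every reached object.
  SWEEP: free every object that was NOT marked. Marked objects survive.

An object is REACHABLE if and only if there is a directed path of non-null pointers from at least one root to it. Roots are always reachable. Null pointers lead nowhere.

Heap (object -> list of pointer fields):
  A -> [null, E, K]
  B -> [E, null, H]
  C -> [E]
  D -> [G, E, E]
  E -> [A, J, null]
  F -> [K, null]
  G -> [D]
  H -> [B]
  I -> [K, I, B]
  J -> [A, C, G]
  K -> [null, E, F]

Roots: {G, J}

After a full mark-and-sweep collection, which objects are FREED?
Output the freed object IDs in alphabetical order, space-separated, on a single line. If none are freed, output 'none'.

Answer: B H I

Derivation:
Roots: G J
Mark G: refs=D, marked=G
Mark J: refs=A C G, marked=G J
Mark D: refs=G E E, marked=D G J
Mark A: refs=null E K, marked=A D G J
Mark C: refs=E, marked=A C D G J
Mark E: refs=A J null, marked=A C D E G J
Mark K: refs=null E F, marked=A C D E G J K
Mark F: refs=K null, marked=A C D E F G J K
Unmarked (collected): B H I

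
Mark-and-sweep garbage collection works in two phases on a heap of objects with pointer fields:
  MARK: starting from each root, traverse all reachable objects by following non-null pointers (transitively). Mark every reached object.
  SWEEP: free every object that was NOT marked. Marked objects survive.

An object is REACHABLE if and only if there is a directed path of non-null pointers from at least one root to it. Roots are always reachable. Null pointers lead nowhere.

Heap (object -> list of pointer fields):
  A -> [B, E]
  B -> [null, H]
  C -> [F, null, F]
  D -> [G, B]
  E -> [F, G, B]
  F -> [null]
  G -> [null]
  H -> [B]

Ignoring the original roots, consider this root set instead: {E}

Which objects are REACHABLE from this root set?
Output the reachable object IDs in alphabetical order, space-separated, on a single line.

Answer: B E F G H

Derivation:
Roots: E
Mark E: refs=F G B, marked=E
Mark F: refs=null, marked=E F
Mark G: refs=null, marked=E F G
Mark B: refs=null H, marked=B E F G
Mark H: refs=B, marked=B E F G H
Unmarked (collected): A C D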